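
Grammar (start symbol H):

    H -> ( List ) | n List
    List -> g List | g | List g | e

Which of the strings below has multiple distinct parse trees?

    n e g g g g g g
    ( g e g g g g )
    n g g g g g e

( g e g g g g )

n e g g g g g g: 1 tree
( g e g g g g ): 5 trees
n g g g g g e: 1 tree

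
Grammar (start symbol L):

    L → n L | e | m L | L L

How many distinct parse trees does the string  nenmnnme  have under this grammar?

Parse trees for nenmnnme:
  [L n [L [L e] [L n [L m [L n [L n [L m [L e]]]]]]]]
  [L [L n [L e]] [L n [L m [L n [L n [L m [L e]]]]]]]

2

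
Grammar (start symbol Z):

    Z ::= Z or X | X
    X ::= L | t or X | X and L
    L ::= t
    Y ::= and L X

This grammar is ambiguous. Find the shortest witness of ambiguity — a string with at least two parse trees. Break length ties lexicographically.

length 1: no string has ≥2 trees
length 3: t or t has 2 parse trees

Two derivations of t or t:
  Z ⇒ Z or X ⇒ X or X ⇒ L or X ⇒ t or X ⇒ t or L ⇒ t or t
  Z ⇒ X ⇒ t or X ⇒ t or L ⇒ t or t

t or t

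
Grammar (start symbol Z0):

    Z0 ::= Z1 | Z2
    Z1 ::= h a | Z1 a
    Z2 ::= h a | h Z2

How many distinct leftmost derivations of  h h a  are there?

1

Parse trees for h h a:
  [Z0 [Z2 h [Z2 h a]]]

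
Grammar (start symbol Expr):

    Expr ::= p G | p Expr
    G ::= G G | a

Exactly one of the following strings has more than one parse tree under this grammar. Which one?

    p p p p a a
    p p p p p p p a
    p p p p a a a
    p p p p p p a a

p p p p a a: 1 tree
p p p p p p p a: 1 tree
p p p p a a a: 2 trees
p p p p p p a a: 1 tree

p p p p a a a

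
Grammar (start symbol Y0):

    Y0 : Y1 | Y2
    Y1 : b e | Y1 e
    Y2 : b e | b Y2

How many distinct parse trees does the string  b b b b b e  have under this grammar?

1

Parse trees for b b b b b e:
  [Y0 [Y2 b [Y2 b [Y2 b [Y2 b [Y2 b e]]]]]]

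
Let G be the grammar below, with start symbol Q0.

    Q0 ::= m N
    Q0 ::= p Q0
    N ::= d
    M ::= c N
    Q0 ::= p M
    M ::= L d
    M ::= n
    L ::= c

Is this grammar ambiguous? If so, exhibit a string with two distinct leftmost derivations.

Witness: p c d

Derivation 1: Q0 ⇒ p M ⇒ p c N ⇒ p c d
Derivation 2: Q0 ⇒ p M ⇒ p L d ⇒ p c d

Two distinct leftmost derivations for the same string.

Ambiguous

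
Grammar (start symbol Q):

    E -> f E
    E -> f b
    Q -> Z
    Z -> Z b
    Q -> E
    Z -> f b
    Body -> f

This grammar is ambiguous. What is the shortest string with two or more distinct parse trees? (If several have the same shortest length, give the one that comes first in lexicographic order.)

length 2: f b has 2 parse trees

Two derivations of f b:
  Q ⇒ Z ⇒ f b
  Q ⇒ E ⇒ f b

f b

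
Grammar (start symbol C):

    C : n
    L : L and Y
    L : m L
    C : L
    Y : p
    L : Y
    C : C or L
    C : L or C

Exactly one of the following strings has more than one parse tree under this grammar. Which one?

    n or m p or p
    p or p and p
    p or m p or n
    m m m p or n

p or p and p

n or m p or p: 1 tree
p or p and p: 2 trees
p or m p or n: 1 tree
m m m p or n: 1 tree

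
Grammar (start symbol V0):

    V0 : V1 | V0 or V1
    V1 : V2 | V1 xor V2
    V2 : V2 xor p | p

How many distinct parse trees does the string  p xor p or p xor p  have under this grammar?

4

Parse trees for p xor p or p xor p:
  [V0 [V0 [V1 [V2 [V2 p] xor p]]] or [V1 [V2 [V2 p] xor p]]]
  [V0 [V0 [V1 [V2 [V2 p] xor p]]] or [V1 [V1 [V2 p]] xor [V2 p]]]
  [V0 [V0 [V1 [V1 [V2 p]] xor [V2 p]]] or [V1 [V2 [V2 p] xor p]]]
  [V0 [V0 [V1 [V1 [V2 p]] xor [V2 p]]] or [V1 [V1 [V2 p]] xor [V2 p]]]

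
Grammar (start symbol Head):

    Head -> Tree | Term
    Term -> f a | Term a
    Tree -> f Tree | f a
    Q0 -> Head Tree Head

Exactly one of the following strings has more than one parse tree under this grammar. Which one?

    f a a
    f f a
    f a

f a a: 1 tree
f f a: 1 tree
f a: 2 trees

f a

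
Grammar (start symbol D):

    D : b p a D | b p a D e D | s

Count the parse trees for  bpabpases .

2

Parse trees for bpabpases:
  [D b p a [D b p a [D s] e [D s]]]
  [D b p a [D b p a [D s]] e [D s]]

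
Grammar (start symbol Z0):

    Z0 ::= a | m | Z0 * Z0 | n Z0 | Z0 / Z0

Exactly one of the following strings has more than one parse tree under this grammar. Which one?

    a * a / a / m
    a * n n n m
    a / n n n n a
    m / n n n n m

a * a / a / m

a * a / a / m: 5 trees
a * n n n m: 1 tree
a / n n n n a: 1 tree
m / n n n n m: 1 tree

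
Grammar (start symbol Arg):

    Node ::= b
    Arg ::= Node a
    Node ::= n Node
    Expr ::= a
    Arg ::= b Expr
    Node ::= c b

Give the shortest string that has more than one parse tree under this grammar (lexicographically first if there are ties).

length 2: b a has 2 parse trees

Two derivations of b a:
  Arg ⇒ Node a ⇒ b a
  Arg ⇒ b Expr ⇒ b a

b a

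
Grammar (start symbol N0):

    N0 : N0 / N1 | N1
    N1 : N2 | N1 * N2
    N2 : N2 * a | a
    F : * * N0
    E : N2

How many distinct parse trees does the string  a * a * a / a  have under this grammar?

Parse trees for a * a * a / a:
  [N0 [N0 [N1 [N2 [N2 [N2 a] * a] * a]]] / [N1 [N2 a]]]
  [N0 [N0 [N1 [N1 [N2 a]] * [N2 [N2 a] * a]]] / [N1 [N2 a]]]
  [N0 [N0 [N1 [N1 [N2 [N2 a] * a]] * [N2 a]]] / [N1 [N2 a]]]
  [N0 [N0 [N1 [N1 [N1 [N2 a]] * [N2 a]] * [N2 a]]] / [N1 [N2 a]]]

4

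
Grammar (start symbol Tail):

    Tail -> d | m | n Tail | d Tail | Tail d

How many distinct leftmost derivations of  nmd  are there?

2

Parse trees for nmd:
  [Tail n [Tail [Tail m] d]]
  [Tail [Tail n [Tail m]] d]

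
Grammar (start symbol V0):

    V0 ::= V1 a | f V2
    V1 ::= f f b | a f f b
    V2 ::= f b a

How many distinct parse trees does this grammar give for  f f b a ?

2

Parse trees for f f b a:
  [V0 [V1 f f b] a]
  [V0 f [V2 f b a]]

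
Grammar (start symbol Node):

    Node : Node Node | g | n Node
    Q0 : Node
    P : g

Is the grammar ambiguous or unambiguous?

Witness: g g g

Derivation 1: Node ⇒ Node Node ⇒ Node Node Node ⇒ g Node Node ⇒ g g Node ⇒ g g g
Derivation 2: Node ⇒ Node Node ⇒ g Node ⇒ g Node Node ⇒ g g Node ⇒ g g g

Two distinct leftmost derivations for the same string.

Ambiguous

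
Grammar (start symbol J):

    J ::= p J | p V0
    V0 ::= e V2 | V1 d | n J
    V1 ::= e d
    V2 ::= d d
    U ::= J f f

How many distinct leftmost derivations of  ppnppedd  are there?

Parse trees for ppnppedd:
  [J p [J p [V0 n [J p [J p [V0 e [V2 d d]]]]]]]
  [J p [J p [V0 n [J p [J p [V0 [V1 e d] d]]]]]]

2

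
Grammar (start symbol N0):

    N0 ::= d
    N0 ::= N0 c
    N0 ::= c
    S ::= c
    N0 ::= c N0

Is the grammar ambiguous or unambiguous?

Witness: c c

Derivation 1: N0 ⇒ N0 c ⇒ c c
Derivation 2: N0 ⇒ c N0 ⇒ c c

Two distinct leftmost derivations for the same string.

Ambiguous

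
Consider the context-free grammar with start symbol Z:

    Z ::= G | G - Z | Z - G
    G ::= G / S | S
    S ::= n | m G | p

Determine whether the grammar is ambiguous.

Witness: n - n

Derivation 1: Z ⇒ G - Z ⇒ S - Z ⇒ n - Z ⇒ n - G ⇒ n - S ⇒ n - n
Derivation 2: Z ⇒ Z - G ⇒ G - G ⇒ S - G ⇒ n - G ⇒ n - S ⇒ n - n

Two distinct leftmost derivations for the same string.

Ambiguous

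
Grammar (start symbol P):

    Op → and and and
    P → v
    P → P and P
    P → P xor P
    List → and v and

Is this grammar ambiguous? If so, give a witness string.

Witness: v and v and v

Derivation 1: P ⇒ P and P ⇒ v and P ⇒ v and P and P ⇒ v and v and P ⇒ v and v and v
Derivation 2: P ⇒ P and P ⇒ P and P and P ⇒ v and P and P ⇒ v and v and P ⇒ v and v and v

Two distinct leftmost derivations for the same string.

Ambiguous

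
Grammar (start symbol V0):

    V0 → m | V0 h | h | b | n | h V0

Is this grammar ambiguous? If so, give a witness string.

Witness: h h

Derivation 1: V0 ⇒ V0 h ⇒ h h
Derivation 2: V0 ⇒ h V0 ⇒ h h

Two distinct leftmost derivations for the same string.

Ambiguous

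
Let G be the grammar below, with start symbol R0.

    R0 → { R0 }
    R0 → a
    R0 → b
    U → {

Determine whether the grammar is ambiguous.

Only R0 is reachable from R0; ignoring the rest: Each string is a nest of matched brackets around a single atom. An opening bracket forces the recursive rule; an atom forces the base rule.

Unambiguous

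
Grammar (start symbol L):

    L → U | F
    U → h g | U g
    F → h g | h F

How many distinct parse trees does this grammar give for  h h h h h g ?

Parse trees for h h h h h g:
  [L [F h [F h [F h [F h [F h g]]]]]]

1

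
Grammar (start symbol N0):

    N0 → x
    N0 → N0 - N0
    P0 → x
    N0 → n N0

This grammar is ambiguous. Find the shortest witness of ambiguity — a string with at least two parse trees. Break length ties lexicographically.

n x - x

length 1: no string has ≥2 trees
length 2: no string has ≥2 trees
length 3: no string has ≥2 trees
length 4: n x - x has 2 parse trees

Two derivations of n x - x:
  N0 ⇒ N0 - N0 ⇒ n N0 - N0 ⇒ n x - N0 ⇒ n x - x
  N0 ⇒ n N0 ⇒ n N0 - N0 ⇒ n x - N0 ⇒ n x - x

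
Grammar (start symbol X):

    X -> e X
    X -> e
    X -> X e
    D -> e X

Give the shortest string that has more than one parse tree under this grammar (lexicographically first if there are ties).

e e

length 1: no string has ≥2 trees
length 2: e e has 2 parse trees

Two derivations of e e:
  X ⇒ e X ⇒ e e
  X ⇒ X e ⇒ e e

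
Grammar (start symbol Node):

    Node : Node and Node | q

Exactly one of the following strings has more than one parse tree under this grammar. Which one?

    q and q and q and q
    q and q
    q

q and q and q and q: 5 trees
q and q: 1 tree
q: 1 tree

q and q and q and q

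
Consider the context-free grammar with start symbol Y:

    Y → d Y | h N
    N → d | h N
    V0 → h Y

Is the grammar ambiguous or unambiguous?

Unambiguous

Only Y, N are reachable from Y; ignoring the rest: Each reachable nonterminal has at most one production per leading terminal, and all productions are right-linear; the derivation is determined token-by-token.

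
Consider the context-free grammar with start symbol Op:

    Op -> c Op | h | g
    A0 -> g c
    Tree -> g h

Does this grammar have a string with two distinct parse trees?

Unambiguous

(A0, Tree are unreachable from Op, so their rules don't affect L(Op).) Restricted to the reachable nonterminals, every rule has the form A → t or A → t B, and no two rules for the same A share a first terminal. The grammar encodes a DFA — one run per string.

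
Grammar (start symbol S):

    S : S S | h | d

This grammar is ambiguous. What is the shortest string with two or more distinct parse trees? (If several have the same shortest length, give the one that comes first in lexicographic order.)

length 1: no string has ≥2 trees
length 2: no string has ≥2 trees
length 3: d d d has 2 parse trees

Two derivations of d d d:
  S ⇒ S S ⇒ S S S ⇒ d S S ⇒ d d S ⇒ d d d
  S ⇒ S S ⇒ d S ⇒ d S S ⇒ d d S ⇒ d d d

d d d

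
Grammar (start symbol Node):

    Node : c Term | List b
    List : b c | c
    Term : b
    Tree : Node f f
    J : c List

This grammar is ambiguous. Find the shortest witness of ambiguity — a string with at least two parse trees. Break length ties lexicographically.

c b

length 2: c b has 2 parse trees

Two derivations of c b:
  Node ⇒ c Term ⇒ c b
  Node ⇒ List b ⇒ c b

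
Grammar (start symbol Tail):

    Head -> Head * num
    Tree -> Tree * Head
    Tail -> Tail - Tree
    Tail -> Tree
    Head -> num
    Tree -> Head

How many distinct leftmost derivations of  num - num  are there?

1

Parse trees for num - num:
  [Tail [Tail [Tree [Head num]]] - [Tree [Head num]]]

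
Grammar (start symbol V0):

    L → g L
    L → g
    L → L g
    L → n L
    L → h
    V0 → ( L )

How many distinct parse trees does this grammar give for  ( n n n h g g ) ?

Parse trees for ( n n n h g g ) (showing first 6 of 10):
  [V0 ( [L [L [L n [L n [L n [L h]]]] g] g] )]
  [V0 ( [L [L n [L [L n [L n [L h]]] g]] g] )]
  [V0 ( [L [L n [L n [L [L n [L h]] g]]] g] )]
  [V0 ( [L [L n [L n [L n [L [L h] g]]]] g] )]
  [V0 ( [L n [L [L [L n [L n [L h]]] g] g]] )]
  [V0 ( [L n [L [L n [L [L n [L h]] g]] g]] )]

10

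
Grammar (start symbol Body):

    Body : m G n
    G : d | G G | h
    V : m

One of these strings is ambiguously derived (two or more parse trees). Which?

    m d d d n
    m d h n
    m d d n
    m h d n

m d d d n: 2 trees
m d h n: 1 tree
m d d n: 1 tree
m h d n: 1 tree

m d d d n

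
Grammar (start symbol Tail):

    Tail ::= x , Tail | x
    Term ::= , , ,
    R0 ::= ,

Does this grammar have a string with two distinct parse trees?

Unambiguous

Only Tail is reachable from Tail; ignoring the rest: The reachable grammar is A → atom sep A | atom. Each atom is followed by either the separator (recurse) or end-of-string (stop) — no choice point.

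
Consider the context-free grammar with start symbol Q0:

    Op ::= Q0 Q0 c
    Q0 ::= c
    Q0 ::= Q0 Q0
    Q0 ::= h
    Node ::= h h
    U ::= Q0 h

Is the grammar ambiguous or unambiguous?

Ambiguous

Witness: c c c

Derivation 1: Q0 ⇒ Q0 Q0 ⇒ c Q0 ⇒ c Q0 Q0 ⇒ c c Q0 ⇒ c c c
Derivation 2: Q0 ⇒ Q0 Q0 ⇒ Q0 Q0 Q0 ⇒ c Q0 Q0 ⇒ c c Q0 ⇒ c c c

Two distinct leftmost derivations for the same string.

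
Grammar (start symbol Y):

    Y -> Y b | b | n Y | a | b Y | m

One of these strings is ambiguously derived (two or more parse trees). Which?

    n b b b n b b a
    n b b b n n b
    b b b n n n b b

n b b b n b b a: 1 tree
n b b b n n b: 1 tree
b b b n n n b b: 8 trees

b b b n n n b b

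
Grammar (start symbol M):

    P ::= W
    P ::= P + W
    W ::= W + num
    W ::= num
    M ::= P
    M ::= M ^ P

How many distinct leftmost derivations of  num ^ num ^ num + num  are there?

Parse trees for num ^ num ^ num + num:
  [M [M [M [P [W num]]] ^ [P [W num]]] ^ [P [W [W num] + num]]]
  [M [M [M [P [W num]]] ^ [P [W num]]] ^ [P [P [W num]] + [W num]]]

2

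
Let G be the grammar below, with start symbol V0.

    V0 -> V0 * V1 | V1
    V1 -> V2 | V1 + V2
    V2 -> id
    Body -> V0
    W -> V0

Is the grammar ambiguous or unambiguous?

Unambiguous

Only V0, V1, V2 are reachable from V0; ignoring the rest: This is a standard precedence ladder (V0 over V1 over V2), with each level left-recursive on its own operator ('*' at V0, '+' at V1). That structure is LR(1), hence unambiguous.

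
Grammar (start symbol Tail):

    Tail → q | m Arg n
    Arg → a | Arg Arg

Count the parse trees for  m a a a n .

2

Parse trees for m a a a n:
  [Tail m [Arg [Arg a] [Arg [Arg a] [Arg a]]] n]
  [Tail m [Arg [Arg [Arg a] [Arg a]] [Arg a]] n]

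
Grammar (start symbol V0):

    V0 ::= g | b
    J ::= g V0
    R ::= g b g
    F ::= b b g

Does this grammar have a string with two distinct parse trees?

(J, R, F are unreachable from V0, so their rules don't affect L(V0).) Each reachable nonterminal has at most one production per leading terminal, and all productions are right-linear; the derivation is determined token-by-token.

Unambiguous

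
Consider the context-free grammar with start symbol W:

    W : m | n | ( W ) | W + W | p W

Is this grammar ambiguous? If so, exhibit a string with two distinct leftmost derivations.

Ambiguous

Witness: p m + m

Derivation 1: W ⇒ W + W ⇒ p W + W ⇒ p m + W ⇒ p m + m
Derivation 2: W ⇒ p W ⇒ p W + W ⇒ p m + W ⇒ p m + m

Two distinct leftmost derivations for the same string.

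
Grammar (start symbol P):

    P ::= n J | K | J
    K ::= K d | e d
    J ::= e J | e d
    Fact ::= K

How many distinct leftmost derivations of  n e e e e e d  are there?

1

Parse trees for n e e e e e d:
  [P n [J e [J e [J e [J e [J e d]]]]]]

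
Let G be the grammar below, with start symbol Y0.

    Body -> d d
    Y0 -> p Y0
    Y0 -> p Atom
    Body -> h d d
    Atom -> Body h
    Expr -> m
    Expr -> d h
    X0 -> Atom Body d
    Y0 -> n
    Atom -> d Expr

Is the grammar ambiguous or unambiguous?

Witness: p d d h

Derivation 1: Y0 ⇒ p Atom ⇒ p Body h ⇒ p d d h
Derivation 2: Y0 ⇒ p Atom ⇒ p d Expr ⇒ p d d h

Two distinct leftmost derivations for the same string.

Ambiguous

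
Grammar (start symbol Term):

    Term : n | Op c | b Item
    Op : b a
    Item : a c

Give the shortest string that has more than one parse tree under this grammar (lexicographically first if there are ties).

b a c

length 1: no string has ≥2 trees
length 3: b a c has 2 parse trees

Two derivations of b a c:
  Term ⇒ Op c ⇒ b a c
  Term ⇒ b Item ⇒ b a c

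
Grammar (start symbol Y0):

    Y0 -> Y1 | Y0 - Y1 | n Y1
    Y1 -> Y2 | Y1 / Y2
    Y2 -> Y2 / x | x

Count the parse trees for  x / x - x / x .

Parse trees for x / x - x / x:
  [Y0 [Y0 [Y1 [Y2 [Y2 x] / x]]] - [Y1 [Y2 [Y2 x] / x]]]
  [Y0 [Y0 [Y1 [Y2 [Y2 x] / x]]] - [Y1 [Y1 [Y2 x]] / [Y2 x]]]
  [Y0 [Y0 [Y1 [Y1 [Y2 x]] / [Y2 x]]] - [Y1 [Y2 [Y2 x] / x]]]
  [Y0 [Y0 [Y1 [Y1 [Y2 x]] / [Y2 x]]] - [Y1 [Y1 [Y2 x]] / [Y2 x]]]

4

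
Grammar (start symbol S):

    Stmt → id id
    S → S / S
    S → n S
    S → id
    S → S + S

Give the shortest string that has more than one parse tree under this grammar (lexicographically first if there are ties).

n id + id

length 1: no string has ≥2 trees
length 2: no string has ≥2 trees
length 3: no string has ≥2 trees
length 4: n id + id has 2 parse trees

Two derivations of n id + id:
  S ⇒ n S ⇒ n S + S ⇒ n id + S ⇒ n id + id
  S ⇒ S + S ⇒ n S + S ⇒ n id + S ⇒ n id + id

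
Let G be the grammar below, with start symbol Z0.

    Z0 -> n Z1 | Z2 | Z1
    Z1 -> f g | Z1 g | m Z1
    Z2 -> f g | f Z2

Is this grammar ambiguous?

Witness: f g

Derivation 1: Z0 ⇒ Z2 ⇒ f g
Derivation 2: Z0 ⇒ Z1 ⇒ f g

Two distinct leftmost derivations for the same string.

Ambiguous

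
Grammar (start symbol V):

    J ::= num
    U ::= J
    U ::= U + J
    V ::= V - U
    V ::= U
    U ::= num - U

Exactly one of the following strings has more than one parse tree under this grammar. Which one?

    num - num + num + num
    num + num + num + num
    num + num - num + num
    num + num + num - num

num - num + num + num: 4 trees
num + num + num + num: 1 tree
num + num - num + num: 1 tree
num + num + num - num: 1 tree

num - num + num + num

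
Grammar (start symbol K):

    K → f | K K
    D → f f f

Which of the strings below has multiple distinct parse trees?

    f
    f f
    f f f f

f: 1 tree
f f: 1 tree
f f f f: 5 trees

f f f f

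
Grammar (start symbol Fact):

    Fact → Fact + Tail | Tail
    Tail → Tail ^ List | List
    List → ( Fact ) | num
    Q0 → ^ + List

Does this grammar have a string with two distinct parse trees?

(Q0 is unreachable from Fact, so its rules don't affect L(Fact).) The grammar is stratified — Fact handles '+' (left-recursive), Tail handles '^', List atoms. Each operator has a fixed associativity and precedence level, so every string has one parse.

Unambiguous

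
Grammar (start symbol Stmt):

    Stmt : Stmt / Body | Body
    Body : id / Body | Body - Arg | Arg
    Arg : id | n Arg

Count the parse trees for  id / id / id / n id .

Parse trees for id / id / id / n id:
  [Stmt [Stmt [Body [Arg id]]] / [Body id / [Body id / [Body [Arg n [Arg id]]]]]]
  [Stmt [Stmt [Stmt [Body [Arg id]]] / [Body [Arg id]]] / [Body id / [Body [Arg n [Arg id]]]]]
  [Stmt [Stmt [Body id / [Body [Arg id]]]] / [Body id / [Body [Arg n [Arg id]]]]]
  [Stmt [Stmt [Stmt [Body [Arg id]]] / [Body id / [Body [Arg id]]]] / [Body [Arg n [Arg id]]]]
  [Stmt [Stmt [Stmt [Stmt [Body [Arg id]]] / [Body [Arg id]]] / [Body [Arg id]]] / [Body [Arg n [Arg id]]]]
  [Stmt [Stmt [Stmt [Body id / [Body [Arg id]]]] / [Body [Arg id]]] / [Body [Arg n [Arg id]]]]
  [Stmt [Stmt [Body id / [Body id / [Body [Arg id]]]]] / [Body [Arg n [Arg id]]]]
  [Stmt [Body id / [Body id / [Body id / [Body [Arg n [Arg id]]]]]]]

8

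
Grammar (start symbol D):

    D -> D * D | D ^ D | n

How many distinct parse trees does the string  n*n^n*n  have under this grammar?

Parse trees for n*n^n*n:
  [D [D n] * [D [D [D n] ^ [D n]] * [D n]]]
  [D [D n] * [D [D n] ^ [D [D n] * [D n]]]]
  [D [D [D n] * [D [D n] ^ [D n]]] * [D n]]
  [D [D [D [D n] * [D n]] ^ [D n]] * [D n]]
  [D [D [D n] * [D n]] ^ [D [D n] * [D n]]]

5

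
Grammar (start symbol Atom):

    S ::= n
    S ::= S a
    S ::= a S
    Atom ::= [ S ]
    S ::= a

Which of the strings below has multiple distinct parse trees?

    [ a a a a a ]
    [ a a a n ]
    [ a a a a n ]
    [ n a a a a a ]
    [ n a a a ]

[ a a a a a ]

[ a a a a a ]: 16 trees
[ a a a n ]: 1 tree
[ a a a a n ]: 1 tree
[ n a a a a a ]: 1 tree
[ n a a a ]: 1 tree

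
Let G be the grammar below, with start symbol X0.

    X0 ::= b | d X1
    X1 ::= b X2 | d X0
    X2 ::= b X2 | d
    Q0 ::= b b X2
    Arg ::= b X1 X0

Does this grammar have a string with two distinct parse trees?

Only X0, X1, X2 are reachable from X0; ignoring the rest: Each reachable nonterminal has at most one production per leading terminal, and all productions are right-linear; the derivation is determined token-by-token.

Unambiguous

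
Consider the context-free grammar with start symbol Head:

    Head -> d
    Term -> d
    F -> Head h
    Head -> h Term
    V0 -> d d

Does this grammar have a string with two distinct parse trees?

Unambiguous

Only Head, Term are reachable from Head; ignoring the rest: Each reachable nonterminal has at most one production per leading terminal, and all productions are right-linear; the derivation is determined token-by-token.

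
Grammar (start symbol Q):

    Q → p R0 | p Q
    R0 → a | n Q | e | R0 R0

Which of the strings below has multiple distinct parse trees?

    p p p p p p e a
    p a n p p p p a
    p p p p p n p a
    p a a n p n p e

p p p p p p e a: 1 tree
p a n p p p p a: 1 tree
p p p p p n p a: 1 tree
p a a n p n p e: 2 trees

p a a n p n p e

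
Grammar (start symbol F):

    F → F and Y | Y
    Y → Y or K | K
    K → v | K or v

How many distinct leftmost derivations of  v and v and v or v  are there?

2

Parse trees for v and v and v or v:
  [F [F [F [Y [K v]]] and [Y [K v]]] and [Y [Y [K v]] or [K v]]]
  [F [F [F [Y [K v]]] and [Y [K v]]] and [Y [K [K v] or v]]]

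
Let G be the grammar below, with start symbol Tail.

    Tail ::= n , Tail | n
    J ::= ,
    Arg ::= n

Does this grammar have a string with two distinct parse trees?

(J, Arg are unreachable from Tail, so their rules don't affect L(Tail).) The reachable grammar is A → atom sep A | atom. Each atom is followed by either the separator (recurse) or end-of-string (stop) — no choice point.

Unambiguous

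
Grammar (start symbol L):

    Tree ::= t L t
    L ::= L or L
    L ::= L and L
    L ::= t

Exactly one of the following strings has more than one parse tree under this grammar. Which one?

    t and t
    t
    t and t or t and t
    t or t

t and t: 1 tree
t: 1 tree
t and t or t and t: 5 trees
t or t: 1 tree

t and t or t and t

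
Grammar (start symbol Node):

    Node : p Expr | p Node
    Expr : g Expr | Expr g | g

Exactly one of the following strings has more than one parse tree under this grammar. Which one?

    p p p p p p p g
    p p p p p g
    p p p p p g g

p p p p p p p g: 1 tree
p p p p p g: 1 tree
p p p p p g g: 2 trees

p p p p p g g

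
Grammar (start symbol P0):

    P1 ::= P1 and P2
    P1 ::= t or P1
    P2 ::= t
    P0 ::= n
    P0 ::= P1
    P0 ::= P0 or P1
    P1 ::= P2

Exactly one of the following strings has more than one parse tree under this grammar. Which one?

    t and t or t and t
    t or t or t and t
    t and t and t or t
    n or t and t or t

t or t or t and t

t and t or t and t: 1 tree
t or t or t and t: 7 trees
t and t and t or t: 1 tree
n or t and t or t: 1 tree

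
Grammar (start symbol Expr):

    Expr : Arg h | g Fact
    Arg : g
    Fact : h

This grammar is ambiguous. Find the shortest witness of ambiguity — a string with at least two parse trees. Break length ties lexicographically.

length 2: g h has 2 parse trees

Two derivations of g h:
  Expr ⇒ Arg h ⇒ g h
  Expr ⇒ g Fact ⇒ g h

g h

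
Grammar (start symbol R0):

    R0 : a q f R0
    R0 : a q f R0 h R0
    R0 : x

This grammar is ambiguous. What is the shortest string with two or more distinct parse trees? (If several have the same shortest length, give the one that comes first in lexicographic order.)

length 1: no string has ≥2 trees
length 4: no string has ≥2 trees
length 6: no string has ≥2 trees
length 7: no string has ≥2 trees
length 9: a q f a q f x h x has 2 parse trees

Two derivations of a q f a q f x h x:
  R0 ⇒ a q f R0 ⇒ a q f a q f R0 h R0 ⇒ a q f a q f x h R0 ⇒ a q f a q f x h x
  R0 ⇒ a q f R0 h R0 ⇒ a q f a q f R0 h R0 ⇒ a q f a q f x h R0 ⇒ a q f a q f x h x

a q f a q f x h x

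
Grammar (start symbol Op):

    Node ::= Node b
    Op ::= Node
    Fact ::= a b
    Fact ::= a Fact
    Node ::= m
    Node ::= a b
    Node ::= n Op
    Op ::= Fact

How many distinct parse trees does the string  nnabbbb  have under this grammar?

14

Parse trees for nnabbbb (showing first 6 of 14):
  [Op [Node [Node [Node [Node n [Op [Node n [Op [Node a b]]]]] b] b] b]]
  [Op [Node [Node [Node [Node n [Op [Node n [Op [Fact a b]]]]] b] b] b]]
  [Op [Node [Node [Node n [Op [Node [Node n [Op [Node a b]]] b]]] b] b]]
  [Op [Node [Node [Node n [Op [Node [Node n [Op [Fact a b]]] b]]] b] b]]
  [Op [Node [Node [Node n [Op [Node n [Op [Node [Node a b] b]]]]] b] b]]
  [Op [Node [Node n [Op [Node [Node [Node n [Op [Node a b]]] b] b]]] b]]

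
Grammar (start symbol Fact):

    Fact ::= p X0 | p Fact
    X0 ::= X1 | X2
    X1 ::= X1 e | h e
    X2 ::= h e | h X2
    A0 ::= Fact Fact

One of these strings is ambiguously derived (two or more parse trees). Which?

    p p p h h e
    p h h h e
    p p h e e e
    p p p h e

p p p h h e: 1 tree
p h h h e: 1 tree
p p h e e e: 1 tree
p p p h e: 2 trees

p p p h e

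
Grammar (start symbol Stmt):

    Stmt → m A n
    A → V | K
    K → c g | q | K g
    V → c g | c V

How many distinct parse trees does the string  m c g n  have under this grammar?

2

Parse trees for m c g n:
  [Stmt m [A [V c g]] n]
  [Stmt m [A [K c g]] n]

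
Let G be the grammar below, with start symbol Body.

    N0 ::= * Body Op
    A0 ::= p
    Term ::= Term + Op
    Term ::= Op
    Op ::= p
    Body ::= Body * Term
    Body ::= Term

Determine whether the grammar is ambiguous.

Only Body, Term, Op are reachable from Body; ignoring the rest: The grammar is stratified — Body handles '*' (left-recursive), Term handles '+', Op atoms. Each operator has a fixed associativity and precedence level, so every string has one parse.

Unambiguous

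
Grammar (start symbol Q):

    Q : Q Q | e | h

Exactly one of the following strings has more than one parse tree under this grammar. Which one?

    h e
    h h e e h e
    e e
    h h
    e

h h e e h e

h e: 1 tree
h h e e h e: 42 trees
e e: 1 tree
h h: 1 tree
e: 1 tree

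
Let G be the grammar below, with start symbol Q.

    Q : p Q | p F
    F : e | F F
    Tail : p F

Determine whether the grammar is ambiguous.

Ambiguous

Witness: p e e e

Derivation 1: Q ⇒ p F ⇒ p F F ⇒ p e F ⇒ p e F F ⇒ p e e F ⇒ p e e e
Derivation 2: Q ⇒ p F ⇒ p F F ⇒ p F F F ⇒ p e F F ⇒ p e e F ⇒ p e e e

Two distinct leftmost derivations for the same string.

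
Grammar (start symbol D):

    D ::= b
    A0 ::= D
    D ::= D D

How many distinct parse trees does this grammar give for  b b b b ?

5

Parse trees for b b b b:
  [D [D b] [D [D b] [D [D b] [D b]]]]
  [D [D b] [D [D [D b] [D b]] [D b]]]
  [D [D [D b] [D b]] [D [D b] [D b]]]
  [D [D [D b] [D [D b] [D b]]] [D b]]
  [D [D [D [D b] [D b]] [D b]] [D b]]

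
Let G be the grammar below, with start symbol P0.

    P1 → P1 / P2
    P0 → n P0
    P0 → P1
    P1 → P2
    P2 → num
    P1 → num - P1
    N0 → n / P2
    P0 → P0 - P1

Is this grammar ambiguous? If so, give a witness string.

Ambiguous

Witness: num - num

Derivation 1: P0 ⇒ P1 ⇒ num - P1 ⇒ num - P2 ⇒ num - num
Derivation 2: P0 ⇒ P0 - P1 ⇒ P1 - P1 ⇒ P2 - P1 ⇒ num - P1 ⇒ num - P2 ⇒ num - num

Two distinct leftmost derivations for the same string.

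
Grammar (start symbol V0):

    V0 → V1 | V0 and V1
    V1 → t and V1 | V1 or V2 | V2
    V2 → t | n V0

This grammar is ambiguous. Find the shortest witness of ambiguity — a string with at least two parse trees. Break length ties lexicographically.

t and t

length 1: no string has ≥2 trees
length 2: no string has ≥2 trees
length 3: t and t has 2 parse trees

Two derivations of t and t:
  V0 ⇒ V1 ⇒ t and V1 ⇒ t and V2 ⇒ t and t
  V0 ⇒ V0 and V1 ⇒ V1 and V1 ⇒ V2 and V1 ⇒ t and V1 ⇒ t and V2 ⇒ t and t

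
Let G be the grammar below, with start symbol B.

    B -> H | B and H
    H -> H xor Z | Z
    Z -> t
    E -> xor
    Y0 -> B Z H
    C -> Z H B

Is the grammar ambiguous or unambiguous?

(E, Y0, C are unreachable from B, so their rules don't affect L(B).) B → B and H | H  ;  H → H xor Z | Z  — a left-associative chain with Z at the bottom. Each string factors uniquely by precedence.

Unambiguous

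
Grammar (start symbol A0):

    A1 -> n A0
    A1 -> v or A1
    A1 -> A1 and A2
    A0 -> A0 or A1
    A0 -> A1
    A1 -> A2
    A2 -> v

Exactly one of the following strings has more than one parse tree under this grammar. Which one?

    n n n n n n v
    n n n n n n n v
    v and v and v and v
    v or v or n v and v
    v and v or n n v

v or v or n v and v

n n n n n n v: 1 tree
n n n n n n n v: 1 tree
v and v and v and v: 1 tree
v or v or n v and v: 11 trees
v and v or n n v: 1 tree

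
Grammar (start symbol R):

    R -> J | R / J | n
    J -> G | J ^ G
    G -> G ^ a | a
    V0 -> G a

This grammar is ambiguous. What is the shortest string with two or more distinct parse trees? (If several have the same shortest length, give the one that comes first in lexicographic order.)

length 1: no string has ≥2 trees
length 3: a ^ a has 2 parse trees

Two derivations of a ^ a:
  R ⇒ J ⇒ G ⇒ G ^ a ⇒ a ^ a
  R ⇒ J ⇒ J ^ G ⇒ G ^ G ⇒ a ^ G ⇒ a ^ a

a ^ a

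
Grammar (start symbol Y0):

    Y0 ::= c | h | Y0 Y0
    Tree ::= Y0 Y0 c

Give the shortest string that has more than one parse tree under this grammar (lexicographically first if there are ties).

length 1: no string has ≥2 trees
length 2: no string has ≥2 trees
length 3: c c c has 2 parse trees

Two derivations of c c c:
  Y0 ⇒ Y0 Y0 ⇒ c Y0 ⇒ c Y0 Y0 ⇒ c c Y0 ⇒ c c c
  Y0 ⇒ Y0 Y0 ⇒ Y0 Y0 Y0 ⇒ c Y0 Y0 ⇒ c c Y0 ⇒ c c c

c c c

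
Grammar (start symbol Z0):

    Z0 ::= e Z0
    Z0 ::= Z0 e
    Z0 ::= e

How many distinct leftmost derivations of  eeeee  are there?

16

Parse trees for eeeee (showing first 6 of 16):
  [Z0 e [Z0 e [Z0 e [Z0 e [Z0 e]]]]]
  [Z0 e [Z0 e [Z0 e [Z0 [Z0 e] e]]]]
  [Z0 e [Z0 e [Z0 [Z0 e [Z0 e]] e]]]
  [Z0 e [Z0 e [Z0 [Z0 [Z0 e] e] e]]]
  [Z0 e [Z0 [Z0 e [Z0 e [Z0 e]]] e]]
  [Z0 e [Z0 [Z0 e [Z0 [Z0 e] e]] e]]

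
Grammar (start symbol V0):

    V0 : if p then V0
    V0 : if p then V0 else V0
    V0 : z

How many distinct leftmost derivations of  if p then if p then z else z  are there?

2

Parse trees for if p then if p then z else z:
  [V0 if p then [V0 if p then [V0 z] else [V0 z]]]
  [V0 if p then [V0 if p then [V0 z]] else [V0 z]]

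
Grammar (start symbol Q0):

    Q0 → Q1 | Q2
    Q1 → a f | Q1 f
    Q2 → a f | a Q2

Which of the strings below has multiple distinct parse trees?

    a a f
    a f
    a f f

a f

a a f: 1 tree
a f: 2 trees
a f f: 1 tree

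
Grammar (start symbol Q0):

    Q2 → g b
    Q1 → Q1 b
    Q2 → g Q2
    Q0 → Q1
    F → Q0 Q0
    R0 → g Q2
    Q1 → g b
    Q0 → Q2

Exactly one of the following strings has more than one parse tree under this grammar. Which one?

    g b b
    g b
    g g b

g b

g b b: 1 tree
g b: 2 trees
g g b: 1 tree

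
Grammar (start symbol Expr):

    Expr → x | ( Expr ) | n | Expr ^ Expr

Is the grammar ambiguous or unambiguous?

Witness: n ^ n ^ n

Derivation 1: Expr ⇒ Expr ^ Expr ⇒ n ^ Expr ⇒ n ^ Expr ^ Expr ⇒ n ^ n ^ Expr ⇒ n ^ n ^ n
Derivation 2: Expr ⇒ Expr ^ Expr ⇒ Expr ^ Expr ^ Expr ⇒ n ^ Expr ^ Expr ⇒ n ^ n ^ Expr ⇒ n ^ n ^ n

Two distinct leftmost derivations for the same string.

Ambiguous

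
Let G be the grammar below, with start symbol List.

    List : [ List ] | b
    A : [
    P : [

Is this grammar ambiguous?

(A, P are unreachable from List, so their rules don't affect L(List).) L(List) is { openⁿ atom closeⁿ : n ≥ 0 }. The bracket depth fixes n, and the derivation is forced at every step.

Unambiguous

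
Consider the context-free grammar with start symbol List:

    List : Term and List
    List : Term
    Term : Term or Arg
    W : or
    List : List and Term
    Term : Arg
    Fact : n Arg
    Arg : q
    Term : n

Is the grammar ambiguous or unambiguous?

Witness: n and n

Derivation 1: List ⇒ Term and List ⇒ n and List ⇒ n and Term ⇒ n and n
Derivation 2: List ⇒ List and Term ⇒ Term and Term ⇒ n and Term ⇒ n and n

Two distinct leftmost derivations for the same string.

Ambiguous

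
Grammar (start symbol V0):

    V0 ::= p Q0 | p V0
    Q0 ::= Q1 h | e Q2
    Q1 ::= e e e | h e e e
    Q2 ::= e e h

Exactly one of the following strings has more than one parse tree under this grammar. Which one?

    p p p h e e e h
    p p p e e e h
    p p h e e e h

p p p h e e e h: 1 tree
p p p e e e h: 2 trees
p p h e e e h: 1 tree

p p p e e e h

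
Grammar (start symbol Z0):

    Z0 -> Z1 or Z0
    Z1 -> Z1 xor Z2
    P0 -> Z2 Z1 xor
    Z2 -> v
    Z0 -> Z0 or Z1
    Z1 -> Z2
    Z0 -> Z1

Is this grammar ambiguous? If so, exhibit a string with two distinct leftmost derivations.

Witness: v or v

Derivation 1: Z0 ⇒ Z1 or Z0 ⇒ Z2 or Z0 ⇒ v or Z0 ⇒ v or Z1 ⇒ v or Z2 ⇒ v or v
Derivation 2: Z0 ⇒ Z0 or Z1 ⇒ Z1 or Z1 ⇒ Z2 or Z1 ⇒ v or Z1 ⇒ v or Z2 ⇒ v or v

Two distinct leftmost derivations for the same string.

Ambiguous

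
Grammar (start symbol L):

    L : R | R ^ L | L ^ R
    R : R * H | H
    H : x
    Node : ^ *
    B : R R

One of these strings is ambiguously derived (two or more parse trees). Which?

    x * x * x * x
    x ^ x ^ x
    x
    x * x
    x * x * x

x ^ x ^ x

x * x * x * x: 1 tree
x ^ x ^ x: 4 trees
x: 1 tree
x * x: 1 tree
x * x * x: 1 tree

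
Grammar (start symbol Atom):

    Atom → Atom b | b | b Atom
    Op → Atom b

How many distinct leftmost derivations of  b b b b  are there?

8

Parse trees for b b b b:
  [Atom [Atom [Atom [Atom b] b] b] b]
  [Atom [Atom [Atom b [Atom b]] b] b]
  [Atom [Atom b [Atom [Atom b] b]] b]
  [Atom [Atom b [Atom b [Atom b]]] b]
  [Atom b [Atom [Atom [Atom b] b] b]]
  [Atom b [Atom [Atom b [Atom b]] b]]
  [Atom b [Atom b [Atom [Atom b] b]]]
  [Atom b [Atom b [Atom b [Atom b]]]]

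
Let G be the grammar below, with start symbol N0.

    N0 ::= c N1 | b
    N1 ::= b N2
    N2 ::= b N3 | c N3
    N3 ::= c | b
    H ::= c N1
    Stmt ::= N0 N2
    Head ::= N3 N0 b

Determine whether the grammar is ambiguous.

Unambiguous

(H, Stmt, Head are unreachable from N0, so their rules don't affect L(N0).) The reachable rules are right-linear with at most one rule per (nonterminal, next-terminal) pair. Each input token forces the next rule, so parsing is deterministic.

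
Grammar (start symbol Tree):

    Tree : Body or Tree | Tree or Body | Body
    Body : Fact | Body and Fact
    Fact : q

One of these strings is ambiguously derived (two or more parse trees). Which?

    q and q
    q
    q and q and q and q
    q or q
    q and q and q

q or q

q and q: 1 tree
q: 1 tree
q and q and q and q: 1 tree
q or q: 2 trees
q and q and q: 1 tree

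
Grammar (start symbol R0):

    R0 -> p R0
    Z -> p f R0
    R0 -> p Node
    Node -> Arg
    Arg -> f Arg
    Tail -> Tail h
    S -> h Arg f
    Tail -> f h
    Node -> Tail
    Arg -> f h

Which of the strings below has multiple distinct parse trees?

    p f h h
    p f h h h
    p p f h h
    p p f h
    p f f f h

p p f h

p f h h: 1 tree
p f h h h: 1 tree
p p f h h: 1 tree
p p f h: 2 trees
p f f f h: 1 tree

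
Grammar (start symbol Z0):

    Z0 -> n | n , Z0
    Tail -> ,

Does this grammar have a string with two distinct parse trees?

Unambiguous

Only Z0 is reachable from Z0; ignoring the rest: Right-recursive list with a separator: after each atom, whether the separator follows determines the rule. One parse per string.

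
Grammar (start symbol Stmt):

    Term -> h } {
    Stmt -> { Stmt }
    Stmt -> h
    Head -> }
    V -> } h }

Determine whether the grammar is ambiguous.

Unambiguous

(Term, V, Head are unreachable from Stmt, so their rules don't affect L(Stmt).) Each string is a nest of matched brackets around a single atom. An opening bracket forces the recursive rule; an atom forces the base rule.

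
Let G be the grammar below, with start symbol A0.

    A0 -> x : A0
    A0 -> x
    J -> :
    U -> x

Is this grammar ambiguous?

Only A0 is reachable from A0; ignoring the rest: The reachable grammar is A → atom sep A | atom. Each atom is followed by either the separator (recurse) or end-of-string (stop) — no choice point.

Unambiguous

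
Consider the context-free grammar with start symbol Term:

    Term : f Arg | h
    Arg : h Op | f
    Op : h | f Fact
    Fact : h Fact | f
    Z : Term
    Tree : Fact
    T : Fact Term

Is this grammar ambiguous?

Only Term, Arg, Op, Fact are reachable from Term; ignoring the rest: The reachable rules are right-linear with at most one rule per (nonterminal, next-terminal) pair. Each input token forces the next rule, so parsing is deterministic.

Unambiguous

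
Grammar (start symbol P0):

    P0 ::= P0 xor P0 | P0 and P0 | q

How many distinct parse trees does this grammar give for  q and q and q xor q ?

5

Parse trees for q and q and q xor q:
  [P0 [P0 [P0 q] and [P0 [P0 q] and [P0 q]]] xor [P0 q]]
  [P0 [P0 [P0 [P0 q] and [P0 q]] and [P0 q]] xor [P0 q]]
  [P0 [P0 q] and [P0 [P0 [P0 q] and [P0 q]] xor [P0 q]]]
  [P0 [P0 q] and [P0 [P0 q] and [P0 [P0 q] xor [P0 q]]]]
  [P0 [P0 [P0 q] and [P0 q]] and [P0 [P0 q] xor [P0 q]]]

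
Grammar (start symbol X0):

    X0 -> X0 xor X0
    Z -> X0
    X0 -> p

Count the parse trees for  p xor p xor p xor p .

Parse trees for p xor p xor p xor p:
  [X0 [X0 p] xor [X0 [X0 p] xor [X0 [X0 p] xor [X0 p]]]]
  [X0 [X0 p] xor [X0 [X0 [X0 p] xor [X0 p]] xor [X0 p]]]
  [X0 [X0 [X0 p] xor [X0 p]] xor [X0 [X0 p] xor [X0 p]]]
  [X0 [X0 [X0 p] xor [X0 [X0 p] xor [X0 p]]] xor [X0 p]]
  [X0 [X0 [X0 [X0 p] xor [X0 p]] xor [X0 p]] xor [X0 p]]

5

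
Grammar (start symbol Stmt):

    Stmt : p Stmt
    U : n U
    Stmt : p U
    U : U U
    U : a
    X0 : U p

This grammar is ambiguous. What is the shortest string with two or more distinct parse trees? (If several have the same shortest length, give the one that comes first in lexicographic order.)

length 2: no string has ≥2 trees
length 3: no string has ≥2 trees
length 4: p a a a has 2 parse trees

Two derivations of p a a a:
  Stmt ⇒ p U ⇒ p U U ⇒ p U U U ⇒ p a U U ⇒ p a a U ⇒ p a a a
  Stmt ⇒ p U ⇒ p U U ⇒ p a U ⇒ p a U U ⇒ p a a U ⇒ p a a a

p a a a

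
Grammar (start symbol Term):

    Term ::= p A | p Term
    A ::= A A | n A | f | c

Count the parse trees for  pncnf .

Parse trees for pncnf:
  [Term p [A [A n [A c]] [A n [A f]]]]
  [Term p [A n [A [A c] [A n [A f]]]]]

2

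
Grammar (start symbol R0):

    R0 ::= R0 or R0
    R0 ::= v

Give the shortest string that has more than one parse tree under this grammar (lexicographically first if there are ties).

v or v or v

length 1: no string has ≥2 trees
length 3: no string has ≥2 trees
length 5: v or v or v has 2 parse trees

Two derivations of v or v or v:
  R0 ⇒ R0 or R0 ⇒ R0 or R0 or R0 ⇒ v or R0 or R0 ⇒ v or v or R0 ⇒ v or v or v
  R0 ⇒ R0 or R0 ⇒ v or R0 ⇒ v or R0 or R0 ⇒ v or v or R0 ⇒ v or v or v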